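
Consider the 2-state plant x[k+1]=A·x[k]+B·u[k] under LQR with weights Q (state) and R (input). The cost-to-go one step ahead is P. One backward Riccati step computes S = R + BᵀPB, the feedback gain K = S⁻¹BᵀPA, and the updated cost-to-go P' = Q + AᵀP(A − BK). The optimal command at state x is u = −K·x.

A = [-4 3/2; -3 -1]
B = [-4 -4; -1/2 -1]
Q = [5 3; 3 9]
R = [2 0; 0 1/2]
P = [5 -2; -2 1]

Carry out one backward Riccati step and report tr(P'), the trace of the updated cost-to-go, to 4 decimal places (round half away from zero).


BᵀP = [-19.0000 7.5000; -18.0000 7.0000]
S = R + BᵀPB = [2 0; 0 1/2] + [72.2500 68.5000; 68.5000 65.0000] = [74.2500 68.5000; 68.5000 65.5000]
BᵀPA = [53.5000 -36.0000; 51.0000 -34.0000]
K = S⁻¹·BᵀPA = [0.0628 -0.1695; 0.7129 -0.3419]
A−BK = [-0.8970 -0.5453; -2.2557 -1.4266]
AᵀP(A−BK) = [1.2798 0.5011; 0.5011 0.5261]
P' = Q + AᵀP(A−BK) = [6.2798 3.5011; 3.5011 9.5261]
tr(P') = 15.8059

15.8059


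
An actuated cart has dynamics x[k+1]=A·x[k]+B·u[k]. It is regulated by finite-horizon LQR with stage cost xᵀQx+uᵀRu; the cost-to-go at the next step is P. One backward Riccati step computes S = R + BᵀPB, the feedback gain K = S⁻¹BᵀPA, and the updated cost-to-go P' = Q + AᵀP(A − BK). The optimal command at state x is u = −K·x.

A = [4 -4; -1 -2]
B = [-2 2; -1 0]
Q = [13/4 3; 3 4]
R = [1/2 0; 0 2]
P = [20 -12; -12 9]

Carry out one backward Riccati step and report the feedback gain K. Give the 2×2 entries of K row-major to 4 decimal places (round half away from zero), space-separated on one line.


-0.4120 1.6929 1.9625 -0.2097

BᵀP = [-28.0000 15.0000; 40.0000 -24.0000]
S = R + BᵀPB = [1/2 0; 0 2] + [41.0000 -56.0000; -56.0000 80.0000] = [41.5000 -56.0000; -56.0000 82.0000]
BᵀPA = [-127.0000 82.0000; 184.0000 -112.0000]
K = S⁻¹·BᵀPA = [-0.4120 1.6929; 1.9625 -0.2097]
A−BK = [-0.7491 -0.1948; -1.4120 -0.3071]
AᵀP(A−BK) = [11.5693 -0.4120; -0.4120 1.6929]
P' = Q + AᵀP(A−BK) = [14.8193 2.5880; 2.5880 5.6929]
tr(P') = 20.5122


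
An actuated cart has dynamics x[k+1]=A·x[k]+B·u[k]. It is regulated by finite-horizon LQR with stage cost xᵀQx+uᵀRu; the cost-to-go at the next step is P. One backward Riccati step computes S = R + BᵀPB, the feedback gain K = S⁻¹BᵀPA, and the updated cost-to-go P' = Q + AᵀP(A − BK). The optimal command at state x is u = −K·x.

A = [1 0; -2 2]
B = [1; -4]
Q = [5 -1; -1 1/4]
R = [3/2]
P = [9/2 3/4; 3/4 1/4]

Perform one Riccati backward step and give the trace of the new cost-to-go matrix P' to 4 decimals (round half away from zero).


BᵀP = [1.5000 -0.2500]
S = R + BᵀPB = [3/2] + [2.5000] = [4.0000]
BᵀPA = [2.0000 -0.5000]
K = S⁻¹·BᵀPA = [0.5000 -0.1250]
A−BK = [0.5000 0.1250; 0.0000 1.5000]
AᵀP(A−BK) = [1.5000 0.7500; 0.7500 0.9375]
P' = Q + AᵀP(A−BK) = [6.5000 -0.2500; -0.2500 1.1875]
tr(P') = 7.6875

7.6875


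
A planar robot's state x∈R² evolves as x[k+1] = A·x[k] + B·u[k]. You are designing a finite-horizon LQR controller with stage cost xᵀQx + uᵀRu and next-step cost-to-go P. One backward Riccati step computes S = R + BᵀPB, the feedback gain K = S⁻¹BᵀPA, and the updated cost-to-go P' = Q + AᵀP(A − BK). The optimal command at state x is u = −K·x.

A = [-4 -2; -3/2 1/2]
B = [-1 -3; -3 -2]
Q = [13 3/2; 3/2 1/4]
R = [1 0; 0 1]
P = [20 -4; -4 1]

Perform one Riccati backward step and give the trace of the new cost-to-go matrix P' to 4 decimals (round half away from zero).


16.6302

BᵀP = [-8.0000 1.0000; -52.0000 10.0000]
S = R + BᵀPB = [1 0; 0 1] + [5.0000 22.0000; 22.0000 136.0000] = [6.0000 22.0000; 22.0000 137.0000]
BᵀPA = [30.5000 16.5000; 193.0000 109.0000]
K = S⁻¹·BᵀPA = [-0.1997 -0.4068; 1.4408 0.8609]
A−BK = [0.1228 0.1760; 0.7825 1.0015]
AᵀP(A−BK) = [2.2611 1.4948; 1.4948 1.1191]
P' = Q + AᵀP(A−BK) = [15.2611 2.9948; 2.9948 1.3691]
tr(P') = 16.6302


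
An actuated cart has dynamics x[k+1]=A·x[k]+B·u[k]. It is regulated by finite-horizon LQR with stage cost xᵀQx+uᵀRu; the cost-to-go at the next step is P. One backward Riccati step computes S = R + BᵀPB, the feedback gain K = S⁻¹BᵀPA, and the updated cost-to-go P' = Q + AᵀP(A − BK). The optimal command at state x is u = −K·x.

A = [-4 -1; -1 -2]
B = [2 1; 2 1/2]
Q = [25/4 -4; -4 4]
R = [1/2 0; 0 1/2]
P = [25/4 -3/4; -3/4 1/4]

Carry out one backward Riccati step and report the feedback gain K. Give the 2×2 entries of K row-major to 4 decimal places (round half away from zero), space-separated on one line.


BᵀP = [11.0000 -1.0000; 5.8750 -0.6250]
S = R + BᵀPB = [1/2 0; 0 1/2] + [20.0000 10.5000; 10.5000 5.5625] = [20.5000 10.5000; 10.5000 6.0625]
BᵀPA = [-43.0000 -9.0000; -22.8750 -4.6250]
K = S⁻¹·BᵀPA = [-1.4610 -0.4276; -1.2428 -0.0223]
A−BK = [0.1648 -0.1225; 2.5434 -1.1336]
AᵀP(A−BK) = [2.9978 -0.1470; -0.1470 0.2984]
P' = Q + AᵀP(A−BK) = [9.2478 -4.1470; -4.1470 4.2984]
tr(P') = 13.5462

-1.4610 -0.4276 -1.2428 -0.0223


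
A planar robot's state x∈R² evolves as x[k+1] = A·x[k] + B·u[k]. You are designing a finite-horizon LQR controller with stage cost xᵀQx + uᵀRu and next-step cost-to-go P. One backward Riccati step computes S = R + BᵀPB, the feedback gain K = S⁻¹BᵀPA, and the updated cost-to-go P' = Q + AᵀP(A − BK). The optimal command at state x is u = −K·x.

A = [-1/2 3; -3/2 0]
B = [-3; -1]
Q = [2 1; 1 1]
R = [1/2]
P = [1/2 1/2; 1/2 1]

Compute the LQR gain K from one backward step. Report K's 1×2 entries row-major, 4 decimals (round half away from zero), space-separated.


0.5278 -0.6667

BᵀP = [-2.0000 -2.5000]
S = R + BᵀPB = [1/2] + [8.5000] = [9.0000]
BᵀPA = [4.7500 -6.0000]
K = S⁻¹·BᵀPA = [0.5278 -0.6667]
A−BK = [1.0833 1.0000; -0.9722 -0.6667]
AᵀP(A−BK) = [0.6181 0.1667; 0.1667 0.5000]
P' = Q + AᵀP(A−BK) = [2.6181 1.1667; 1.1667 1.5000]
tr(P') = 4.1181


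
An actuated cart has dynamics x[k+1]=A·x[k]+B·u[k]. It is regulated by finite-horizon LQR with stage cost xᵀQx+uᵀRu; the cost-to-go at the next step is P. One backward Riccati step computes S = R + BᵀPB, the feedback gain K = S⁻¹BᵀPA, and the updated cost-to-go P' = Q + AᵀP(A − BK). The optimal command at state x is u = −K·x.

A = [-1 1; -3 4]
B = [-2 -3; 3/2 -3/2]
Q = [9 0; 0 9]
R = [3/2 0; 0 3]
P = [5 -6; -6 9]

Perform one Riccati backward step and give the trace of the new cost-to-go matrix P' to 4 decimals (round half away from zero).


BᵀP = [-19.0000 25.5000; -6.0000 4.5000]
S = R + BᵀPB = [3/2 0; 0 3] + [76.2500 18.7500; 18.7500 11.2500] = [77.7500 18.7500; 18.7500 14.2500]
BᵀPA = [-57.5000 83.0000; -7.5000 12.0000]
K = S⁻¹·BᵀPA = [-0.8974 1.2662; 0.6544 -0.8240]
A−BK = [-0.8314 1.0605; -0.6723 0.8647]
AᵀP(A−BK) = [3.3094 -4.3713; -4.3713 5.7903]
P' = Q + AᵀP(A−BK) = [12.3094 -4.3713; -4.3713 14.7903]
tr(P') = 27.0997

27.0997


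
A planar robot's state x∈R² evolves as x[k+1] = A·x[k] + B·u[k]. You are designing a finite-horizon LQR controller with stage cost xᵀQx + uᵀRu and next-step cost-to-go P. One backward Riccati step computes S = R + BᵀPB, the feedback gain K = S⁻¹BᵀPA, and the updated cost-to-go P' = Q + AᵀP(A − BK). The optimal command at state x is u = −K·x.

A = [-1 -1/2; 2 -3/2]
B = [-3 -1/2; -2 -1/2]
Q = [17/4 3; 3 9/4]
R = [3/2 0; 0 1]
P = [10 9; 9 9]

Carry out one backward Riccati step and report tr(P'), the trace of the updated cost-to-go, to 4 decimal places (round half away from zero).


BᵀP = [-48.0000 -45.0000; -9.5000 -9.0000]
S = R + BᵀPB = [3/2 0; 0 1] + [234.0000 46.5000; 46.5000 9.2500] = [235.5000 46.5000; 46.5000 10.2500]
BᵀPA = [-42.0000 91.5000; -8.5000 18.2500]
K = S⁻¹·BᵀPA = [-0.1401 0.3547; -0.1937 0.1714]
A−BK = [-1.5171 0.6498; 1.6230 -0.7049]
AᵀP(A−BK) = [2.4694 -1.1461; -1.1461 0.6677]
P' = Q + AᵀP(A−BK) = [6.7194 1.8539; 1.8539 2.9177]
tr(P') = 9.6371

9.6371


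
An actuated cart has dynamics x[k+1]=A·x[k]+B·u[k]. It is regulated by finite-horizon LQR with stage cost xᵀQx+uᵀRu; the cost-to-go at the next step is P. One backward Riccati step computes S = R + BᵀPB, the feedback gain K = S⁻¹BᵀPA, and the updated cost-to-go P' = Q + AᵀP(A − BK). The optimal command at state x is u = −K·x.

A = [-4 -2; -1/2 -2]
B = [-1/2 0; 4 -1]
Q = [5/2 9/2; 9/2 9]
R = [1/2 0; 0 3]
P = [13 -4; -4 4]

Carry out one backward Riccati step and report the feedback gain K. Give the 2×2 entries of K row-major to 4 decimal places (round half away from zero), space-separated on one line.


1.2011 0.2402 1.0887 0.6177

BᵀP = [-22.5000 18.0000; 4.0000 -4.0000]
S = R + BᵀPB = [1/2 0; 0 3] + [83.2500 -18.0000; -18.0000 4.0000] = [83.7500 -18.0000; -18.0000 7.0000]
BᵀPA = [81.0000 9.0000; -14.0000 0.0000]
K = S⁻¹·BᵀPA = [1.2011 0.2402; 1.0887 0.6177]
A−BK = [-3.3994 -1.8799; -4.2159 -2.3432]
AᵀP(A−BK) = [110.9485 61.1897; 61.1897 33.8379]
P' = Q + AᵀP(A−BK) = [113.4485 65.6897; 65.6897 42.8379]
tr(P') = 156.2865


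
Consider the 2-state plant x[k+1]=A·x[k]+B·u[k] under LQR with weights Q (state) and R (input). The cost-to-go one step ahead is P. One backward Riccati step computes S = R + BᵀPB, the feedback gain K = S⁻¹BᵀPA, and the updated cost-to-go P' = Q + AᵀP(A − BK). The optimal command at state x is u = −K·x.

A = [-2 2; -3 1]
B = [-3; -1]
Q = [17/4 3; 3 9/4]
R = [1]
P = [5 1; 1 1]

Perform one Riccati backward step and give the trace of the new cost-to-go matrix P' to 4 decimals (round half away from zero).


11.5189

BᵀP = [-16.0000 -4.0000]
S = R + BᵀPB = [1] + [52.0000] = [53.0000]
BᵀPA = [44.0000 -36.0000]
K = S⁻¹·BᵀPA = [0.8302 -0.6792]
A−BK = [0.4906 -0.0377; -2.1698 0.3208]
AᵀP(A−BK) = [4.4717 -1.1132; -1.1132 0.5472]
P' = Q + AᵀP(A−BK) = [8.7217 1.8868; 1.8868 2.7972]
tr(P') = 11.5189


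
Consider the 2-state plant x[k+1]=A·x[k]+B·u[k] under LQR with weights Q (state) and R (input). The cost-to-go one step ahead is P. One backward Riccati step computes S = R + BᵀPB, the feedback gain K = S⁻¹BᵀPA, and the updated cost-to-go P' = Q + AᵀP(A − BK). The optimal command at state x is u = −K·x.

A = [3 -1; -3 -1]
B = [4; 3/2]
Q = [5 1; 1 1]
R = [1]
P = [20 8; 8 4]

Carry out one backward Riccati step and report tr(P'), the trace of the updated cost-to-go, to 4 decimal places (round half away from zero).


BᵀP = [92.0000 38.0000]
S = R + BᵀPB = [1] + [425.0000] = [426.0000]
BᵀPA = [162.0000 -130.0000]
K = S⁻¹·BᵀPA = [0.3803 -0.3052]
A−BK = [1.4789 0.2207; -3.5704 -0.5423]
AᵀP(A−BK) = [10.3944 1.4366; 1.4366 0.3286]
P' = Q + AᵀP(A−BK) = [15.3944 2.4366; 2.4366 1.3286]
tr(P') = 16.7230

16.7230


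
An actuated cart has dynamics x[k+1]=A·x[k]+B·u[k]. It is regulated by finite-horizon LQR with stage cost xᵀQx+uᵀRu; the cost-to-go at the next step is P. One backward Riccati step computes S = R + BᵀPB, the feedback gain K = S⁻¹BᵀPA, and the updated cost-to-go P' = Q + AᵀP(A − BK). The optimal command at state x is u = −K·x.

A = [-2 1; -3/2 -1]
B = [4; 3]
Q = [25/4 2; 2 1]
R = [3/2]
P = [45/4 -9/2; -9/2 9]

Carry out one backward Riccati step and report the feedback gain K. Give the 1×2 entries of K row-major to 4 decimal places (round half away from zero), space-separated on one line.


-0.4951 0.1456

BᵀP = [31.5000 9.0000]
S = R + BᵀPB = [3/2] + [153.0000] = [154.5000]
BᵀPA = [-76.5000 22.5000]
K = S⁻¹·BᵀPA = [-0.4951 0.1456]
A−BK = [-0.0194 0.4175; -0.0146 -1.4369]
AᵀP(A−BK) = [0.3714 -0.1092; -0.1092 25.9733]
P' = Q + AᵀP(A−BK) = [6.6214 1.8908; 1.8908 26.9733]
tr(P') = 33.5947


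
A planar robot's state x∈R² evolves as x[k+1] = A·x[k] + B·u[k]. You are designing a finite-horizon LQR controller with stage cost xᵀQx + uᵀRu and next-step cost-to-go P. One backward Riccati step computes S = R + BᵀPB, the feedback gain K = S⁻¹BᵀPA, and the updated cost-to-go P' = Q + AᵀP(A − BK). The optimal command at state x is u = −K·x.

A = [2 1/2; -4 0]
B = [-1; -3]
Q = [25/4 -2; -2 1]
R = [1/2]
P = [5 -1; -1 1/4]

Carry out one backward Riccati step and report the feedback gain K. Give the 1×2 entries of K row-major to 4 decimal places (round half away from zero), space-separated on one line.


-2.8571 -0.5714

BᵀP = [-2.0000 0.2500]
S = R + BᵀPB = [1/2] + [1.2500] = [1.7500]
BᵀPA = [-5.0000 -1.0000]
K = S⁻¹·BᵀPA = [-2.8571 -0.5714]
A−BK = [-0.8571 -0.0714; -12.5714 -1.7143]
AᵀP(A−BK) = [25.7143 4.1429; 4.1429 0.6786]
P' = Q + AᵀP(A−BK) = [31.9643 2.1429; 2.1429 1.6786]
tr(P') = 33.6429


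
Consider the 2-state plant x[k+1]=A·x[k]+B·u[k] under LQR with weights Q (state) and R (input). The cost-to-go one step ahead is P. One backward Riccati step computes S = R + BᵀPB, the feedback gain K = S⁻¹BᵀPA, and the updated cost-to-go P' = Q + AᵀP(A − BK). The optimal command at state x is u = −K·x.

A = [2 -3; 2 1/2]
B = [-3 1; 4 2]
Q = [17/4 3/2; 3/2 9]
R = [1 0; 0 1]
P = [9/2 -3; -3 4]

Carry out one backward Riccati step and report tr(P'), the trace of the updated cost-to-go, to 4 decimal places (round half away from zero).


BᵀP = [-25.5000 25.0000; -1.5000 5.0000]
S = R + BᵀPB = [1 0; 0 1] + [176.5000 24.5000; 24.5000 8.5000] = [177.5000 24.5000; 24.5000 9.5000]
BᵀPA = [-1.0000 89.0000; 7.0000 7.0000]
K = S⁻¹·BᵀPA = [-0.1667 0.6206; 1.1667 -0.8637]
A−BK = [0.3333 -0.2744; 0.3333 -0.2551]
AᵀP(A−BK) = [1.6667 -1.3333; -1.3333 1.3103]
P' = Q + AᵀP(A−BK) = [5.9167 0.1667; 0.1667 10.3103]
tr(P') = 16.2270

16.2270


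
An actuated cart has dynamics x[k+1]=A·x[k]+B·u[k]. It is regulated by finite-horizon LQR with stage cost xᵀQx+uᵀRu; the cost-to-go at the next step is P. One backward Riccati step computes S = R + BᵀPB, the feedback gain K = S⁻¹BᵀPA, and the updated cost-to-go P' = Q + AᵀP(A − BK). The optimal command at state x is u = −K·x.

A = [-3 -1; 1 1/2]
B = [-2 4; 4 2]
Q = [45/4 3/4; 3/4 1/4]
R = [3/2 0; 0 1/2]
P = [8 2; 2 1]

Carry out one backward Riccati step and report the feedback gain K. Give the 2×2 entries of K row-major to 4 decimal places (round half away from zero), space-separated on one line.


0.4378 0.1747 -0.5106 -0.1545

BᵀP = [-8.0000 0.0000; 36.0000 10.0000]
S = R + BᵀPB = [3/2 0; 0 1/2] + [16.0000 -32.0000; -32.0000 164.0000] = [17.5000 -32.0000; -32.0000 164.5000]
BᵀPA = [24.0000 8.0000; -98.0000 -31.0000]
K = S⁻¹·BᵀPA = [0.4378 0.1747; -0.5106 -0.1545]
A−BK = [-0.0821 -0.0328; 0.2700 0.1102]
AᵀP(A−BK) = [0.4560 0.1696; 0.1696 0.0640]
P' = Q + AᵀP(A−BK) = [11.7060 0.9196; 0.9196 0.3140]
tr(P') = 12.0200


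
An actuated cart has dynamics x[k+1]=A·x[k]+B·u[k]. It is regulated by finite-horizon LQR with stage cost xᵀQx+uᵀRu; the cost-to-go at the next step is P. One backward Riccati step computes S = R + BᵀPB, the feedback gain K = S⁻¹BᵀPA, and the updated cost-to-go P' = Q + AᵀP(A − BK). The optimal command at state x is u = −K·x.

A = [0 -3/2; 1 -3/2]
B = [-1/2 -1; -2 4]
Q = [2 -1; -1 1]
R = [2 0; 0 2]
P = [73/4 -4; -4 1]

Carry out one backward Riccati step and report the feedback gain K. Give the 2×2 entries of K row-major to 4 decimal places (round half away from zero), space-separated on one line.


-0.0518 0.4082 0.1181 0.5702

BᵀP = [-1.1250 0.0000; -34.2500 8.0000]
S = R + BᵀPB = [2 0; 0 2] + [0.5625 1.1250; 1.1250 66.2500] = [2.5625 1.1250; 1.1250 68.2500]
BᵀPA = [0.0000 1.6875; 8.0000 39.3750]
K = S⁻¹·BᵀPA = [-0.0518 0.4082; 0.1181 0.5702]
A−BK = [0.0922 -0.7257; 0.4240 -2.9644]
AᵀP(A−BK) = [0.0554 -0.0616; -0.0616 2.1722]
P' = Q + AᵀP(A−BK) = [2.0554 -1.0616; -1.0616 3.1722]
tr(P') = 5.2277


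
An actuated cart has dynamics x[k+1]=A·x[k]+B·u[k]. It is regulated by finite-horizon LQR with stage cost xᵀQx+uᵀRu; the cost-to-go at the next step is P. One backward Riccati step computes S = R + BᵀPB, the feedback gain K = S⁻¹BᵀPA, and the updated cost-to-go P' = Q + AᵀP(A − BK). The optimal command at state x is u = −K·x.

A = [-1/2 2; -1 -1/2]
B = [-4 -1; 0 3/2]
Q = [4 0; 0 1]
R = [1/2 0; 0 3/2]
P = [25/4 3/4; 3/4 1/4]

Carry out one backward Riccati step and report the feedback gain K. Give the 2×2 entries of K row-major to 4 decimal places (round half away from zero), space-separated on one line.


0.1785 -0.4642 -0.1192 -0.0901

BᵀP = [-25.0000 -3.0000; -5.1250 -0.3750]
S = R + BᵀPB = [1/2 0; 0 3/2] + [100.0000 20.5000; 20.5000 4.5625] = [100.5000 20.5000; 20.5000 6.0625]
BᵀPA = [15.5000 -48.5000; 2.9375 -10.0625]
K = S⁻¹·BᵀPA = [0.1785 -0.4642; -0.1192 -0.0901]
A−BK = [0.0950 0.0531; -0.8212 -0.3649]
AᵀP(A−BK) = [0.1452 0.0224; 0.0224 0.1418]
P' = Q + AᵀP(A−BK) = [4.1452 0.0224; 0.0224 1.1418]
tr(P') = 5.2870


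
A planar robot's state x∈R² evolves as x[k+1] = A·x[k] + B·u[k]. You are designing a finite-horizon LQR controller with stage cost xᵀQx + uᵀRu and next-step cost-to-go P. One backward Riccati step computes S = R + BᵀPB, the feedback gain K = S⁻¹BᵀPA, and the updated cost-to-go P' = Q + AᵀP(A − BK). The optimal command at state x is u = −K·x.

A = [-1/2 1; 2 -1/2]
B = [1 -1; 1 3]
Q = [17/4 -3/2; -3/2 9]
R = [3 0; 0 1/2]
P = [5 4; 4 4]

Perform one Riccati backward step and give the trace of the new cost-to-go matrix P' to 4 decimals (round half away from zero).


BᵀP = [9.0000 8.0000; 7.0000 8.0000]
S = R + BᵀPB = [3 0; 0 1/2] + [17.0000 15.0000; 15.0000 17.0000] = [20.0000 15.0000; 15.0000 17.5000]
BᵀPA = [11.5000 5.0000; 12.5000 3.0000]
K = S⁻¹·BᵀPA = [0.1100 0.3400; 0.6200 -0.1200]
A−BK = [0.0100 0.5400; 0.0300 -0.4800]
AᵀP(A−BK) = [0.2350 0.0900; 0.0900 0.6600]
P' = Q + AᵀP(A−BK) = [4.4850 -1.4100; -1.4100 9.6600]
tr(P') = 14.1450

14.1450


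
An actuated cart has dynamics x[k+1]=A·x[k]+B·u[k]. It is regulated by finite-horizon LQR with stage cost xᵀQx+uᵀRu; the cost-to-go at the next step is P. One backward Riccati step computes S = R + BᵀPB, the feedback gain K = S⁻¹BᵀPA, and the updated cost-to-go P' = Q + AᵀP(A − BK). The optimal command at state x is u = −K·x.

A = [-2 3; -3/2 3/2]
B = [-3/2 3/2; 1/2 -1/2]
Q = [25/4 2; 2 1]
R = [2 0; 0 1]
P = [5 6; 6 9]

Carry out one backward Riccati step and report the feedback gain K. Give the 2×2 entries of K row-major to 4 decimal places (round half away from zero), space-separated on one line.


BᵀP = [-4.5000 -4.5000; 4.5000 4.5000]
S = R + BᵀPB = [2 0; 0 1] + [4.5000 -4.5000; -4.5000 4.5000] = [6.5000 -4.5000; -4.5000 5.5000]
BᵀPA = [15.7500 -20.2500; -15.7500 20.2500]
K = S⁻¹·BᵀPA = [1.0161 -1.3065; -2.0323 2.6129]
A−BK = [2.5726 -2.8790; -3.0242 3.4597]
AᵀP(A−BK) = [28.2379 -33.5202; -33.5202 39.8831]
P' = Q + AᵀP(A−BK) = [34.4879 -31.5202; -31.5202 40.8831]
tr(P') = 75.3710

1.0161 -1.3065 -2.0323 2.6129


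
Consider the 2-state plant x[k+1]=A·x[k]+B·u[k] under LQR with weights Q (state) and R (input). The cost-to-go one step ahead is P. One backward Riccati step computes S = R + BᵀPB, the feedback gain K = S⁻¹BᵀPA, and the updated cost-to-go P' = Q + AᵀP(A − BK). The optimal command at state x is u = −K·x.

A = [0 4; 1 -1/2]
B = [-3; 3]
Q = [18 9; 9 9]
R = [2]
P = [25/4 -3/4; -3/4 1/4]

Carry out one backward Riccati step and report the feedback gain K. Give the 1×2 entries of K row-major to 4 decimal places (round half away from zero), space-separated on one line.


BᵀP = [-21.0000 3.0000]
S = R + BᵀPB = [2] + [72.0000] = [74.0000]
BᵀPA = [3.0000 -85.5000]
K = S⁻¹·BᵀPA = [0.0405 -1.1554]
A−BK = [0.1216 0.5338; 0.8784 2.9662]
AᵀP(A−BK) = [0.1284 0.3412; 0.3412 4.2753]
P' = Q + AᵀP(A−BK) = [18.1284 9.3412; 9.3412 13.2753]
tr(P') = 31.4037

0.0405 -1.1554


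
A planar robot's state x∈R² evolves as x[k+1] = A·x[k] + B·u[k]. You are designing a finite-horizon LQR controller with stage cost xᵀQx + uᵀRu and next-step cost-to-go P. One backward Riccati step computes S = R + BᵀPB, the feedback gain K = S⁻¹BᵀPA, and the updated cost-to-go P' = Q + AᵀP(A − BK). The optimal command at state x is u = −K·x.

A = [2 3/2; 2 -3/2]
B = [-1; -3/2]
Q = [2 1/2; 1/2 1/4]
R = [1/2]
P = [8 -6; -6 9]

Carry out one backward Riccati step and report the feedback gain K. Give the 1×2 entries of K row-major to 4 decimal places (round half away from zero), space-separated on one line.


BᵀP = [1.0000 -7.5000]
S = R + BᵀPB = [1/2] + [10.2500] = [10.7500]
BᵀPA = [-13.0000 12.7500]
K = S⁻¹·BᵀPA = [-1.2093 1.1860]
A−BK = [0.7907 2.6860; 0.1860 0.2791]
AᵀP(A−BK) = [4.2791 12.4186; 12.4186 50.1279]
P' = Q + AᵀP(A−BK) = [6.2791 12.9186; 12.9186 50.3779]
tr(P') = 56.6570

-1.2093 1.1860


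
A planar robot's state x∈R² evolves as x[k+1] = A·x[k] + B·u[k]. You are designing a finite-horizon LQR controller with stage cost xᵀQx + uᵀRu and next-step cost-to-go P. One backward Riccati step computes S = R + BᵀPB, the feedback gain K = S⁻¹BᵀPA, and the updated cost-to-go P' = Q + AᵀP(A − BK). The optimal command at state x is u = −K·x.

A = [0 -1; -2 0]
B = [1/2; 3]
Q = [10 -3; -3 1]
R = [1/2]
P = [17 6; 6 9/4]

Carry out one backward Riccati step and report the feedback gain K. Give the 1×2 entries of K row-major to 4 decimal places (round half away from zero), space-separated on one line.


-0.4535 -0.6163

BᵀP = [26.5000 9.7500]
S = R + BᵀPB = [1/2] + [42.5000] = [43.0000]
BᵀPA = [-19.5000 -26.5000]
K = S⁻¹·BᵀPA = [-0.4535 -0.6163]
A−BK = [0.2267 -0.6919; -0.6395 1.8488]
AᵀP(A−BK) = [0.1570 -0.0174; -0.0174 0.6686]
P' = Q + AᵀP(A−BK) = [10.1570 -3.0174; -3.0174 1.6686]
tr(P') = 11.8256


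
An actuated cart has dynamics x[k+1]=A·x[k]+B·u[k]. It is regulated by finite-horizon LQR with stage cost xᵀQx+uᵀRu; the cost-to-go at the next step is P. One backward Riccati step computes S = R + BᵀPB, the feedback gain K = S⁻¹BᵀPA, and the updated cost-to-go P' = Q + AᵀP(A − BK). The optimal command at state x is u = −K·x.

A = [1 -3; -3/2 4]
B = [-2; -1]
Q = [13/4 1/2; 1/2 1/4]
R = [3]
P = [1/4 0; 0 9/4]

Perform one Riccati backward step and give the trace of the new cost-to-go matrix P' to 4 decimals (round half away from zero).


36.7400

BᵀP = [-0.5000 -2.2500]
S = R + BᵀPB = [3] + [3.2500] = [6.2500]
BᵀPA = [2.8750 -7.5000]
K = S⁻¹·BᵀPA = [0.4600 -1.2000]
A−BK = [1.9200 -5.4000; -1.0400 2.8000]
AᵀP(A−BK) = [3.9900 -10.8000; -10.8000 29.2500]
P' = Q + AᵀP(A−BK) = [7.2400 -10.3000; -10.3000 29.5000]
tr(P') = 36.7400


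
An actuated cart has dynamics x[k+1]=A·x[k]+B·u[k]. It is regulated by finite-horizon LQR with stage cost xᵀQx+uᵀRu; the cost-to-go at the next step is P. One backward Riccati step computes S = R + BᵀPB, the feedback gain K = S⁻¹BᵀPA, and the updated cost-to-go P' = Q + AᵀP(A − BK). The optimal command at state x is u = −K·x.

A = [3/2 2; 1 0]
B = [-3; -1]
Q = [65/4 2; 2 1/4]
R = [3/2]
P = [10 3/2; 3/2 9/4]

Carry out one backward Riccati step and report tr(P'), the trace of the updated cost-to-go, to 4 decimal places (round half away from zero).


BᵀP = [-31.5000 -6.7500]
S = R + BᵀPB = [3/2] + [101.2500] = [102.7500]
BᵀPA = [-54.0000 -63.0000]
K = S⁻¹·BᵀPA = [-0.5255 -0.6131]
A−BK = [-0.0766 0.1606; 0.4745 -0.6131]
AᵀP(A−BK) = [0.8704 -0.1095; -0.1095 1.3723]
P' = Q + AᵀP(A−BK) = [17.1204 1.8905; 1.8905 1.6223]
tr(P') = 18.7427

18.7427


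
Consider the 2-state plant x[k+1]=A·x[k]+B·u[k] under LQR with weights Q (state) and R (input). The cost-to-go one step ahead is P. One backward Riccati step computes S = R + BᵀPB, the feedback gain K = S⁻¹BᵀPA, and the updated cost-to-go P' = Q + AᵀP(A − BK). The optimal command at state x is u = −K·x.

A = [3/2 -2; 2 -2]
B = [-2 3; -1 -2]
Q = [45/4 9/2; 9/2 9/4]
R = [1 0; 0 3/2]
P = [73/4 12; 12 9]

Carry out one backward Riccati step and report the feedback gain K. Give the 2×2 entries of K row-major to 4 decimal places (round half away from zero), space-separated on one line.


BᵀP = [-48.5000 -33.0000; 30.7500 18.0000]
S = R + BᵀPB = [1 0; 0 3/2] + [130.0000 -79.5000; -79.5000 56.2500] = [131.0000 -79.5000; -79.5000 57.7500]
BᵀPA = [-138.7500 163.0000; 82.1250 -97.5000]
K = S⁻¹·BᵀPA = [-1.1919 1.3349; -0.2187 0.1494]
A−BK = [-0.2277 0.2217; 0.3708 -0.3663]
AᵀP(A−BK) = [1.6495 -1.7964; -1.7964 1.9711]
P' = Q + AᵀP(A−BK) = [12.8995 2.7036; 2.7036 4.2211]
tr(P') = 17.1206

-1.1919 1.3349 -0.2187 0.1494


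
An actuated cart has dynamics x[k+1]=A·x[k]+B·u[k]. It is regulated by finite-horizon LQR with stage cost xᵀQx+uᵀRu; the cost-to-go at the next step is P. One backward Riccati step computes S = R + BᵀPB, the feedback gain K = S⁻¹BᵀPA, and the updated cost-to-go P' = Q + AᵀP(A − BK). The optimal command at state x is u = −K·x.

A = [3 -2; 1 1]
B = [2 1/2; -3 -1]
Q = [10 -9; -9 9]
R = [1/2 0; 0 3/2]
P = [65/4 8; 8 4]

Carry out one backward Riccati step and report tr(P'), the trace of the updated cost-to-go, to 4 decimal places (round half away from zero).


BᵀP = [8.5000 4.0000; 0.1250 0.0000]
S = R + BᵀPB = [1/2 0; 0 3/2] + [5.0000 0.2500; 0.2500 0.0625] = [5.5000 0.2500; 0.2500 1.5625]
BᵀPA = [29.5000 -13.0000; 0.3750 -0.2500]
K = S⁻¹·BᵀPA = [5.3919 -2.3736; -0.6227 0.2198]
A−BK = [-7.4725 2.6374; 16.5531 -5.9011]
AᵀP(A−BK) = [39.4212 -15.5604; -15.5604 6.1978]
P' = Q + AᵀP(A−BK) = [49.4212 -24.5604; -24.5604 15.1978]
tr(P') = 64.6190

64.6190


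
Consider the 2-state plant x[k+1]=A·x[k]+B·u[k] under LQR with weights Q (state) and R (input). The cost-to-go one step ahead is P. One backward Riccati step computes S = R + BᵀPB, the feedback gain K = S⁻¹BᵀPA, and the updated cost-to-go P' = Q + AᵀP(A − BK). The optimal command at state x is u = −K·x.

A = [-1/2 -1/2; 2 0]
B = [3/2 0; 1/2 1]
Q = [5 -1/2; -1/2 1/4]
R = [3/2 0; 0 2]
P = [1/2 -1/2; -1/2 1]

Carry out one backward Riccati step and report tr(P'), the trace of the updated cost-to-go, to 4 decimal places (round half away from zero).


BᵀP = [0.5000 -0.2500; -0.5000 1.0000]
S = R + BᵀPB = [3/2 0; 0 2] + [0.6250 -0.2500; -0.2500 1.0000] = [2.1250 -0.2500; -0.2500 3.0000]
BᵀPA = [-0.7500 -0.2500; 2.2500 0.2500]
K = S⁻¹·BᵀPA = [-0.2673 -0.1089; 0.7277 0.0743]
A−BK = [-0.0990 -0.3366; 1.4059 -0.0198]
AᵀP(A−BK) = [3.2871 0.3762; 0.3762 0.0792]
P' = Q + AᵀP(A−BK) = [8.2871 -0.1238; -0.1238 0.3292]
tr(P') = 8.6163

8.6163


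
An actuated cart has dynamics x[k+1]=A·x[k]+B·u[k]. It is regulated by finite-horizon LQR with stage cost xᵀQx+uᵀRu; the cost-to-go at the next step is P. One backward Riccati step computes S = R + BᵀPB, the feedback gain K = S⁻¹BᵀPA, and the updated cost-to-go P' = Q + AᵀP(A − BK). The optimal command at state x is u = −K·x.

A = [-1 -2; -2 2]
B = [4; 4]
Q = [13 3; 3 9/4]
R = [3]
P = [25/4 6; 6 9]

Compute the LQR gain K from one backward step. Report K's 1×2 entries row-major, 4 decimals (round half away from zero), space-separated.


BᵀP = [49.0000 60.0000]
S = R + BᵀPB = [3] + [436.0000] = [439.0000]
BᵀPA = [-169.0000 22.0000]
K = S⁻¹·BᵀPA = [-0.3850 0.0501]
A−BK = [0.5399 -2.2005; -0.4601 1.7995]
AᵀP(A−BK) = [1.1908 -3.0308; -3.0308 11.8975]
P' = Q + AᵀP(A−BK) = [14.1908 -0.0308; -0.0308 14.1475]
tr(P') = 28.3383

-0.3850 0.0501


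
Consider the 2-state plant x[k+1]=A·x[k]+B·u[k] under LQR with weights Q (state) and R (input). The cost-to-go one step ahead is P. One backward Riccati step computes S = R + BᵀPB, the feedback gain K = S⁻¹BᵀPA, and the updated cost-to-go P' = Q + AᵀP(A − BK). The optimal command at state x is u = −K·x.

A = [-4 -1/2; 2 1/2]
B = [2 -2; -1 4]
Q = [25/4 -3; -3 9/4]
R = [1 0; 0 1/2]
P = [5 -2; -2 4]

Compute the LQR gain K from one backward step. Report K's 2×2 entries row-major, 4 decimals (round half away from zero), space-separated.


BᵀP = [12.0000 -8.0000; -18.0000 20.0000]
S = R + BᵀPB = [1 0; 0 1/2] + [32.0000 -56.0000; -56.0000 116.0000] = [33.0000 -56.0000; -56.0000 116.5000]
BᵀPA = [-64.0000 -10.0000; 112.0000 19.0000]
K = S⁻¹·BᵀPA = [-1.6711 -0.1426; 0.1581 0.0946]
A−BK = [-0.3416 -0.0258; -0.3035 -0.0208]
AᵀP(A−BK) = [3.3423 0.2851; 0.2851 0.0277]
P' = Q + AᵀP(A−BK) = [9.5923 -2.7149; -2.7149 2.2777]
tr(P') = 11.8700

-1.6711 -0.1426 0.1581 0.0946


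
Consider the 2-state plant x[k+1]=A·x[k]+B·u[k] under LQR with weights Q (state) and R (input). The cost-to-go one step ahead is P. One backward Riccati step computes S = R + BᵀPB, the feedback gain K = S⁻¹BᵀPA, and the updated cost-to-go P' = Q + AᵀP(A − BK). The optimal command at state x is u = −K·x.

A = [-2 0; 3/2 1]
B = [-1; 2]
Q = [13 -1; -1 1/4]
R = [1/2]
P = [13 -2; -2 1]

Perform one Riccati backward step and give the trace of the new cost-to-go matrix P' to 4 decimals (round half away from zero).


17.1275

BᵀP = [-17.0000 4.0000]
S = R + BᵀPB = [1/2] + [25.0000] = [25.5000]
BᵀPA = [40.0000 4.0000]
K = S⁻¹·BᵀPA = [1.5686 0.1569]
A−BK = [-0.4314 0.1569; -1.6373 0.6863]
AᵀP(A−BK) = [3.5049 -0.7745; -0.7745 0.3725]
P' = Q + AᵀP(A−BK) = [16.5049 -1.7745; -1.7745 0.6225]
tr(P') = 17.1275


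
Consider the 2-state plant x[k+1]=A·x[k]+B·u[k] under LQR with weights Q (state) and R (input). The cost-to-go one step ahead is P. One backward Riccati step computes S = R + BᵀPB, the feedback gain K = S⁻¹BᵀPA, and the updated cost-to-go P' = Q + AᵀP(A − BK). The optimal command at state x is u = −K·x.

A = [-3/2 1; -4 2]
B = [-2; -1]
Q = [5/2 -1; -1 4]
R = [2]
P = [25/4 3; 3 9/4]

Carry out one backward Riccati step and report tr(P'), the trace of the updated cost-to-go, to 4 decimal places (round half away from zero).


18.2837

BᵀP = [-15.5000 -8.2500]
S = R + BᵀPB = [2] + [39.2500] = [41.2500]
BᵀPA = [56.2500 -32.0000]
K = S⁻¹·BᵀPA = [1.3636 -0.7758]
A−BK = [1.2273 -0.5515; -2.6364 1.2242]
AᵀP(A−BK) = [9.3580 -4.7386; -4.7386 2.4258]
P' = Q + AᵀP(A−BK) = [11.8580 -5.7386; -5.7386 6.4258]
tr(P') = 18.2837


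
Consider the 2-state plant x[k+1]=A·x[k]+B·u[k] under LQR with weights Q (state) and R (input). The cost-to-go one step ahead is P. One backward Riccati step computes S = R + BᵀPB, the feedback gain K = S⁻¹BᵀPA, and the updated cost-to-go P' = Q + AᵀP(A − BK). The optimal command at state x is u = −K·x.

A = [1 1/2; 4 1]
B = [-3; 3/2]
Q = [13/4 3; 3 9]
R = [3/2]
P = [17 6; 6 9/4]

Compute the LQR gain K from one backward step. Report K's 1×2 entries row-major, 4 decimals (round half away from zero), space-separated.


BᵀP = [-42.0000 -14.6250]
S = R + BᵀPB = [3/2] + [104.0625] = [105.5625]
BᵀPA = [-100.5000 -35.6250]
K = S⁻¹·BᵀPA = [-0.9520 -0.3375]
A−BK = [-1.8561 -0.5124; 5.4281 1.5062]
AᵀP(A−BK) = [5.3197 1.5835; 1.5835 0.4774]
P' = Q + AᵀP(A−BK) = [8.5697 4.5835; 4.5835 9.4774]
tr(P') = 18.0471

-0.9520 -0.3375


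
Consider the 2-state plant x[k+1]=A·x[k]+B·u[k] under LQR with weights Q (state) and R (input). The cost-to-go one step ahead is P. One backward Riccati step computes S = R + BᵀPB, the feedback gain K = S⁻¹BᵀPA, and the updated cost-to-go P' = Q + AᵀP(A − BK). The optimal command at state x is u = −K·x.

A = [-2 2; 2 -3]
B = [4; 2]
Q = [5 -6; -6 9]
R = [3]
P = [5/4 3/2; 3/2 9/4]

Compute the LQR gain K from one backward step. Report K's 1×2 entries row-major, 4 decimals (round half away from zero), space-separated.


0.0893 -0.2768

BᵀP = [8.0000 10.5000]
S = R + BᵀPB = [3] + [53.0000] = [56.0000]
BᵀPA = [5.0000 -15.5000]
K = S⁻¹·BᵀPA = [0.0893 -0.2768]
A−BK = [-2.3571 3.1071; 1.8214 -2.4464]
AᵀP(A−BK) = [1.5536 -2.1161; -2.1161 2.9598]
P' = Q + AᵀP(A−BK) = [6.5536 -8.1161; -8.1161 11.9598]
tr(P') = 18.5134


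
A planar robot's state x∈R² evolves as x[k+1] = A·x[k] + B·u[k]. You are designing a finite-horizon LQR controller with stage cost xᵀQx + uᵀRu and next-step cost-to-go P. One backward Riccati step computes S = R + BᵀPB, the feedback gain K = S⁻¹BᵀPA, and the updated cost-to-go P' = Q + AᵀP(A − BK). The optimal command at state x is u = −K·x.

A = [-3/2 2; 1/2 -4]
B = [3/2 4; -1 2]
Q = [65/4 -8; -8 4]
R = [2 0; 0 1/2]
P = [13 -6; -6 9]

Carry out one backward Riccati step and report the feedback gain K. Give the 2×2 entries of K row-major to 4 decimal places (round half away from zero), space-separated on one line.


BᵀP = [25.5000 -18.0000; 40.0000 -6.0000]
S = R + BᵀPB = [2 0; 0 1/2] + [56.2500 66.0000; 66.0000 148.0000] = [58.2500 66.0000; 66.0000 148.5000]
BᵀPA = [-47.2500 123.0000; -63.0000 104.0000]
K = S⁻¹·BᵀPA = [-0.6657 2.6551; -0.1284 -0.4797]
A−BK = [0.0121 -0.0638; 0.0910 -0.3854]
AᵀP(A−BK) = [0.9579 -3.7674; -3.7674 15.3093]
P' = Q + AᵀP(A−BK) = [17.2079 -11.7674; -11.7674 19.3093]
tr(P') = 36.5172

-0.6657 2.6551 -0.1284 -0.4797


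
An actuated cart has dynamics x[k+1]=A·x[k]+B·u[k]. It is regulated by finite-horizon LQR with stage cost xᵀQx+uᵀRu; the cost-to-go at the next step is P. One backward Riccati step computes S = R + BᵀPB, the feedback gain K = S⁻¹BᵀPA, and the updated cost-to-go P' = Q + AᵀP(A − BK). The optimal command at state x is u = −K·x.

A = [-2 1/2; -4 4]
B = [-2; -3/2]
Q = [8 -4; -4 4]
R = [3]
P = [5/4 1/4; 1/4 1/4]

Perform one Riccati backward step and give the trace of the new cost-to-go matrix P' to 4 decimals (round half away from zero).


BᵀP = [-2.8750 -0.8750]
S = R + BᵀPB = [3] + [7.0625] = [10.0625]
BᵀPA = [9.2500 -4.9375]
K = S⁻¹·BᵀPA = [0.9193 -0.4907]
A−BK = [-0.1615 -0.4814; -2.6211 3.2640]
AᵀP(A−BK) = [4.4969 -3.2112; -3.2112 2.8898]
P' = Q + AᵀP(A−BK) = [12.4969 -7.2112; -7.2112 6.8898]
tr(P') = 19.3866

19.3866


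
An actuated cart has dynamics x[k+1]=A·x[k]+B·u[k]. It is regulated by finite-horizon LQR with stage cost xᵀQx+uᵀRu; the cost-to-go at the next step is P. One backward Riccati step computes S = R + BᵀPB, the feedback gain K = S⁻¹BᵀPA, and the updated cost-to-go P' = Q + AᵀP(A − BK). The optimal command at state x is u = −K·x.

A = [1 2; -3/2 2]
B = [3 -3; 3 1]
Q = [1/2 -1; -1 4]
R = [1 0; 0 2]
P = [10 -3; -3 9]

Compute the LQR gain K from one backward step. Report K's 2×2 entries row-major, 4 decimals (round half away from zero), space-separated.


BᵀP = [21.0000 18.0000; -33.0000 18.0000]
S = R + BᵀPB = [1 0; 0 2] + [117.0000 -45.0000; -45.0000 117.0000] = [118.0000 -45.0000; -45.0000 119.0000]
BᵀPA = [-6.0000 78.0000; -60.0000 -30.0000]
K = S⁻¹·BᵀPA = [-0.2841 0.6601; -0.6116 -0.0025]
A−BK = [0.0174 0.0123; -0.0361 0.0223]
AᵀP(A−BK) = [0.8474 -0.1894; -0.1894 0.4400]
P' = Q + AᵀP(A−BK) = [1.3474 -1.1894; -1.1894 4.4400]
tr(P') = 5.7874

-0.2841 0.6601 -0.6116 -0.0025


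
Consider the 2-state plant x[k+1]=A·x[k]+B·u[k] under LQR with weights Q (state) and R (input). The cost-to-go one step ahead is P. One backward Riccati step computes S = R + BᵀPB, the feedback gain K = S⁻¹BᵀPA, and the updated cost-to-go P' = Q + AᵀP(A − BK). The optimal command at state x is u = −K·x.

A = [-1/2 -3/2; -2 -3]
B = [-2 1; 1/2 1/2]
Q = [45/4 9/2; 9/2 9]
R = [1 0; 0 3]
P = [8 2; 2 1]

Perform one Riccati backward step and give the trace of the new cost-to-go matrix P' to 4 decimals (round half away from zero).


29.2313

BᵀP = [-15.0000 -3.5000; 9.0000 2.5000]
S = R + BᵀPB = [1 0; 0 3] + [28.2500 -16.7500; -16.7500 10.2500] = [29.2500 -16.7500; -16.7500 13.2500]
BᵀPA = [14.5000 33.0000; -9.5000 -21.0000]
K = S⁻¹·BᵀPA = [0.3084 0.7991; -0.3271 -0.5748]
A−BK = [0.4439 0.6729; -1.9907 -3.1121]
AᵀP(A−BK) = [2.4206 3.9533; 3.9533 6.5607]
P' = Q + AᵀP(A−BK) = [13.6706 8.4533; 8.4533 15.5607]
tr(P') = 29.2313


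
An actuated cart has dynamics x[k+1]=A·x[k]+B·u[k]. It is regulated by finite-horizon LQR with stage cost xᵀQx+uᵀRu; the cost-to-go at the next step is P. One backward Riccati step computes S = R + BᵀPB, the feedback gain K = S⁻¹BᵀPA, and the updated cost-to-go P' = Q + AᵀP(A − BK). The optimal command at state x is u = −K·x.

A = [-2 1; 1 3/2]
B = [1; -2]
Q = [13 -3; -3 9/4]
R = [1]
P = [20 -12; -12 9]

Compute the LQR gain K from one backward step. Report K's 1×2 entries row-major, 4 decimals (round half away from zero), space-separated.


-1.1238 -0.0095

BᵀP = [44.0000 -30.0000]
S = R + BᵀPB = [1] + [104.0000] = [105.0000]
BᵀPA = [-118.0000 -1.0000]
K = S⁻¹·BᵀPA = [-1.1238 -0.0095]
A−BK = [-0.8762 1.0095; -1.2476 1.4810]
AᵀP(A−BK) = [4.3905 -3.6238; -3.6238 4.2405]
P' = Q + AᵀP(A−BK) = [17.3905 -6.6238; -6.6238 6.4905]
tr(P') = 23.8810


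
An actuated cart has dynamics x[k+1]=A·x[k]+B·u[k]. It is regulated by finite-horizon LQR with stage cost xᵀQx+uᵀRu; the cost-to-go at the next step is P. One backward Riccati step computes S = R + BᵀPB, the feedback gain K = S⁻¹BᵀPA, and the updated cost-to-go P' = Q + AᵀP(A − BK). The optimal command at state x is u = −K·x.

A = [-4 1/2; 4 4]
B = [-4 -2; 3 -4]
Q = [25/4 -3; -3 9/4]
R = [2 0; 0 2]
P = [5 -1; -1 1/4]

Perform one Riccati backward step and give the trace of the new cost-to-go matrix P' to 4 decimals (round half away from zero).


BᵀP = [-23.0000 4.7500; -6.0000 1.0000]
S = R + BᵀPB = [2 0; 0 2] + [106.2500 27.0000; 27.0000 8.0000] = [108.2500 27.0000; 27.0000 10.0000]
BᵀPA = [111.0000 7.5000; 28.0000 1.0000]
K = S⁻¹·BᵀPA = [1.0014 0.1358; 0.0962 -0.2666]
A−BK = [0.1980 0.5099; 1.3805 2.5262]
AᵀP(A−BK) = [2.1499 0.3932; 0.3932 0.4982]
P' = Q + AᵀP(A−BK) = [8.3999 -2.6068; -2.6068 2.7482]
tr(P') = 11.1482

11.1482


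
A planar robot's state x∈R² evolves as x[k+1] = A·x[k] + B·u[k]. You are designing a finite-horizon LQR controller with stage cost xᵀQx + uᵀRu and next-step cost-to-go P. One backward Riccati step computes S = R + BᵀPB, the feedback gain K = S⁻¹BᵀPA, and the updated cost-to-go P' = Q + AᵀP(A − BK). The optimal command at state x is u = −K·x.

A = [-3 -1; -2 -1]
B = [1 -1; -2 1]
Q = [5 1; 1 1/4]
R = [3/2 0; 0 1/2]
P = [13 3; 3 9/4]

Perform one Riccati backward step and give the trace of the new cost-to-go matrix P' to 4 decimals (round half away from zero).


49.3237

BᵀP = [7.0000 -1.5000; -10.0000 -0.7500]
S = R + BᵀPB = [3/2 0; 0 1/2] + [10.0000 -8.5000; -8.5000 9.2500] = [11.5000 -8.5000; -8.5000 9.7500]
BᵀPA = [-18.0000 -5.5000; 31.5000 10.7500]
K = S⁻¹·BᵀPA = [2.3135 0.9467; 5.2476 1.9279]
A−BK = [-0.0658 -0.0188; -2.6207 -1.0345]
AᵀP(A−BK) = [38.3417 14.8119; 14.8119 5.7320]
P' = Q + AᵀP(A−BK) = [43.3417 15.8119; 15.8119 5.9820]
tr(P') = 49.3237


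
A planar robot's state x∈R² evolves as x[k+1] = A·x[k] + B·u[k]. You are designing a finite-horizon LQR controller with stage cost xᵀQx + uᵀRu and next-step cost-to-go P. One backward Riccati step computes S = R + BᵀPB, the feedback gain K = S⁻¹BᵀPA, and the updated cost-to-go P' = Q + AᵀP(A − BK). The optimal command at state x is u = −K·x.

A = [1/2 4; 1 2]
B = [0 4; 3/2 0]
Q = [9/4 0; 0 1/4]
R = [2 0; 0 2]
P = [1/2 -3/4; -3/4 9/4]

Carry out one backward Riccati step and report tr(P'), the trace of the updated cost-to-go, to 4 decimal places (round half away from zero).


5.6292

BᵀP = [-1.1250 3.3750; 2.0000 -3.0000]
S = R + BᵀPB = [2 0; 0 2] + [5.0625 -4.5000; -4.5000 8.0000] = [7.0625 -4.5000; -4.5000 10.0000]
BᵀPA = [2.8125 2.2500; -2.0000 2.0000]
K = S⁻¹·BᵀPA = [0.3797 0.6253; -0.0292 0.4814]
A−BK = [0.6166 2.0744; 0.4305 1.0620]
AᵀP(A−BK) = [0.4989 0.9541; 0.9541 2.6303]
P' = Q + AᵀP(A−BK) = [2.7489 0.9541; 0.9541 2.8803]
tr(P') = 5.6292


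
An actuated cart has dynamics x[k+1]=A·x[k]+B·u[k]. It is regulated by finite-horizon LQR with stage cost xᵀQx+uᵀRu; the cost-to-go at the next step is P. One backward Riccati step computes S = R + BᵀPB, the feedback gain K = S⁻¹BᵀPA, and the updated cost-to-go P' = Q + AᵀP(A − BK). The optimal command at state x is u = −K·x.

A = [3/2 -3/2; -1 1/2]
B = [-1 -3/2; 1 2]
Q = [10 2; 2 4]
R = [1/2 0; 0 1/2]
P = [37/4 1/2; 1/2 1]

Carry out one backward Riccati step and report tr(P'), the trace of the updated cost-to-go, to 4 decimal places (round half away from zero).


BᵀP = [-8.7500 0.5000; -12.8750 1.2500]
S = R + BᵀPB = [1/2 0; 0 1/2] + [9.2500 14.1250; 14.1250 21.8125] = [9.7500 14.1250; 14.1250 22.3125]
BᵀPA = [-13.6250 13.3750; -20.5625 19.9375]
K = S⁻¹·BᵀPA = [-0.7522 0.9324; -0.4454 0.3033]
A−BK = [0.0797 -0.1127; 0.6430 -1.0390]
AᵀP(A−BK) = [0.9055 -1.2470; -1.2470 1.7946]
P' = Q + AᵀP(A−BK) = [10.9055 0.7530; 0.7530 5.7946]
tr(P') = 16.7002

16.7002
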